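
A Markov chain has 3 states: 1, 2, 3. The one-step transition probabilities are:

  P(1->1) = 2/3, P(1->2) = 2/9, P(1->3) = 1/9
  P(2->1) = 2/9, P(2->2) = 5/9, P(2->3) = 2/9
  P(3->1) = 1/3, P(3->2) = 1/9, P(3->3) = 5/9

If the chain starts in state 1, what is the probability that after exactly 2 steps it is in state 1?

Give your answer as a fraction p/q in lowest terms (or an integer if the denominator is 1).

Computing P^2 by repeated multiplication:
P^1 =
  1: [2/3, 2/9, 1/9]
  2: [2/9, 5/9, 2/9]
  3: [1/3, 1/9, 5/9]
P^2 =
  1: [43/81, 23/81, 5/27]
  2: [28/81, 31/81, 22/81]
  3: [35/81, 16/81, 10/27]

(P^2)[1 -> 1] = 43/81

Answer: 43/81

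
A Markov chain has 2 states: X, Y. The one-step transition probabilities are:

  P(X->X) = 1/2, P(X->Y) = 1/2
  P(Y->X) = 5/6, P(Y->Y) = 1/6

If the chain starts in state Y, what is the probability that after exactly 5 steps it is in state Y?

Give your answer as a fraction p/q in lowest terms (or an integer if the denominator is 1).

Answer: 181/486

Derivation:
Computing P^5 by repeated multiplication:
P^1 =
  X: [1/2, 1/2]
  Y: [5/6, 1/6]
P^2 =
  X: [2/3, 1/3]
  Y: [5/9, 4/9]
P^3 =
  X: [11/18, 7/18]
  Y: [35/54, 19/54]
P^4 =
  X: [17/27, 10/27]
  Y: [50/81, 31/81]
P^5 =
  X: [101/162, 61/162]
  Y: [305/486, 181/486]

(P^5)[Y -> Y] = 181/486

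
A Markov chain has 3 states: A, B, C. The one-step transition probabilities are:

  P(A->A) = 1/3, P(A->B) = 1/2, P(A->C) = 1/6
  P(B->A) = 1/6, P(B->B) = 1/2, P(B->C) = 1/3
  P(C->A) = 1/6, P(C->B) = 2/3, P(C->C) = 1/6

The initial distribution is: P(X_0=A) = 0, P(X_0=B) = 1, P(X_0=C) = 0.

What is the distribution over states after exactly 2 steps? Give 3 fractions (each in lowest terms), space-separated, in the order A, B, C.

Answer: 7/36 5/9 1/4

Derivation:
Propagating the distribution step by step (d_{t+1} = d_t * P):
d_0 = (A=0, B=1, C=0)
  d_1[A] = 0*1/3 + 1*1/6 + 0*1/6 = 1/6
  d_1[B] = 0*1/2 + 1*1/2 + 0*2/3 = 1/2
  d_1[C] = 0*1/6 + 1*1/3 + 0*1/6 = 1/3
d_1 = (A=1/6, B=1/2, C=1/3)
  d_2[A] = 1/6*1/3 + 1/2*1/6 + 1/3*1/6 = 7/36
  d_2[B] = 1/6*1/2 + 1/2*1/2 + 1/3*2/3 = 5/9
  d_2[C] = 1/6*1/6 + 1/2*1/3 + 1/3*1/6 = 1/4
d_2 = (A=7/36, B=5/9, C=1/4)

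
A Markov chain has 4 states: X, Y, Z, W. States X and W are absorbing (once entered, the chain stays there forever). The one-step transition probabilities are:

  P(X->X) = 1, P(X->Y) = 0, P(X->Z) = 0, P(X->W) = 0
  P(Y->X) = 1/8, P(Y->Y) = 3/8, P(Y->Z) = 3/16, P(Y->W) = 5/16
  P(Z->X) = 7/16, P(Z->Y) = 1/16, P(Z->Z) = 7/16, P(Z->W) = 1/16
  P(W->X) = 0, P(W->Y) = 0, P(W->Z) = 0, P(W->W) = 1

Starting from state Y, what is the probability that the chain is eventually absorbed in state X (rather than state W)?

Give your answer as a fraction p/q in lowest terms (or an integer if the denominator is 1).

Let a_i = P(absorbed in X | start in state i).
Boundary conditions: a_X = 1, a_W = 0.
For each transient state i, a_i = sum_j P(i->j) * a_j:
  a_Y = 1/8*a_X + 3/8*a_Y + 3/16*a_Z + 5/16*a_W
  a_Z = 7/16*a_X + 1/16*a_Y + 7/16*a_Z + 1/16*a_W

Substituting a_X = 1 and a_W = 0, rearrange to (I - Q) a = r where r[i] = P(i -> X):
  [5/8, -3/16] . (a_Y, a_Z) = 1/8
  [-1/16, 9/16] . (a_Y, a_Z) = 7/16

Solving yields:
  a_Y = 13/29
  a_Z = 24/29

Starting state is Y, so the absorption probability is a_Y = 13/29.

Answer: 13/29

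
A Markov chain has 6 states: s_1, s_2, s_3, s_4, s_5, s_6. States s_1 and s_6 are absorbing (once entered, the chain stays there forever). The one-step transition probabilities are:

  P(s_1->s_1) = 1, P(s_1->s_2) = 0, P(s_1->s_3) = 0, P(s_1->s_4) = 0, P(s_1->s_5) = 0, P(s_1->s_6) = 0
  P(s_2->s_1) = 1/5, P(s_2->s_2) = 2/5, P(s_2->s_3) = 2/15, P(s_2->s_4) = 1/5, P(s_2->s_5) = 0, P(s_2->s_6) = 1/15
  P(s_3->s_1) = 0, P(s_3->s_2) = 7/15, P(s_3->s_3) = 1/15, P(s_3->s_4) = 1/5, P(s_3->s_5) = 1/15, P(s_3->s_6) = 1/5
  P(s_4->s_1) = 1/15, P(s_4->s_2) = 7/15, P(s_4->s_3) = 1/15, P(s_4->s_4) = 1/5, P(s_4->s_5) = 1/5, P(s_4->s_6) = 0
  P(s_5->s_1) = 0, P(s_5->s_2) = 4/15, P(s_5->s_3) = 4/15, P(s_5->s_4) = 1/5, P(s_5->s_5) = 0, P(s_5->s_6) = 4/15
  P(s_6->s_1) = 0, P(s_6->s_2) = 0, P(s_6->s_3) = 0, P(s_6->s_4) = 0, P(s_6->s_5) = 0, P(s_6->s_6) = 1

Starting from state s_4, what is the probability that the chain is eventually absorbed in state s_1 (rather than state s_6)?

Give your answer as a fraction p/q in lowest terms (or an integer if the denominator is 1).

Let a_i = P(absorbed in s_1 | start in state i).
Boundary conditions: a_s_1 = 1, a_s_6 = 0.
For each transient state i, a_i = sum_j P(i->j) * a_j:
  a_s_2 = 1/5*a_s_1 + 2/5*a_s_2 + 2/15*a_s_3 + 1/5*a_s_4 + 0*a_s_5 + 1/15*a_s_6
  a_s_3 = 0*a_s_1 + 7/15*a_s_2 + 1/15*a_s_3 + 1/5*a_s_4 + 1/15*a_s_5 + 1/5*a_s_6
  a_s_4 = 1/15*a_s_1 + 7/15*a_s_2 + 1/15*a_s_3 + 1/5*a_s_4 + 1/5*a_s_5 + 0*a_s_6
  a_s_5 = 0*a_s_1 + 4/15*a_s_2 + 4/15*a_s_3 + 1/5*a_s_4 + 0*a_s_5 + 4/15*a_s_6

Substituting a_s_1 = 1 and a_s_6 = 0, rearrange to (I - Q) a = r where r[i] = P(i -> s_1):
  [3/5, -2/15, -1/5, 0] . (a_s_2, a_s_3, a_s_4, a_s_5) = 1/5
  [-7/15, 14/15, -1/5, -1/15] . (a_s_2, a_s_3, a_s_4, a_s_5) = 0
  [-7/15, -1/15, 4/5, -1/5] . (a_s_2, a_s_3, a_s_4, a_s_5) = 1/15
  [-4/15, -4/15, -1/5, 1] . (a_s_2, a_s_3, a_s_4, a_s_5) = 0

Solving yields:
  a_s_2 = 500/781
  a_s_3 = 34/71
  a_s_4 = 1409/2343
  a_s_5 = 327/781

Starting state is s_4, so the absorption probability is a_s_4 = 1409/2343.

Answer: 1409/2343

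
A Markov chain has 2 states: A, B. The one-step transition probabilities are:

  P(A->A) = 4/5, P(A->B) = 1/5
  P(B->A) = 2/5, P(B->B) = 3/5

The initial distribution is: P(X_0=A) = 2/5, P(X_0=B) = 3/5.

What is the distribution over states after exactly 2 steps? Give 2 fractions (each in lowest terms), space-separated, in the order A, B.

Propagating the distribution step by step (d_{t+1} = d_t * P):
d_0 = (A=2/5, B=3/5)
  d_1[A] = 2/5*4/5 + 3/5*2/5 = 14/25
  d_1[B] = 2/5*1/5 + 3/5*3/5 = 11/25
d_1 = (A=14/25, B=11/25)
  d_2[A] = 14/25*4/5 + 11/25*2/5 = 78/125
  d_2[B] = 14/25*1/5 + 11/25*3/5 = 47/125
d_2 = (A=78/125, B=47/125)

Answer: 78/125 47/125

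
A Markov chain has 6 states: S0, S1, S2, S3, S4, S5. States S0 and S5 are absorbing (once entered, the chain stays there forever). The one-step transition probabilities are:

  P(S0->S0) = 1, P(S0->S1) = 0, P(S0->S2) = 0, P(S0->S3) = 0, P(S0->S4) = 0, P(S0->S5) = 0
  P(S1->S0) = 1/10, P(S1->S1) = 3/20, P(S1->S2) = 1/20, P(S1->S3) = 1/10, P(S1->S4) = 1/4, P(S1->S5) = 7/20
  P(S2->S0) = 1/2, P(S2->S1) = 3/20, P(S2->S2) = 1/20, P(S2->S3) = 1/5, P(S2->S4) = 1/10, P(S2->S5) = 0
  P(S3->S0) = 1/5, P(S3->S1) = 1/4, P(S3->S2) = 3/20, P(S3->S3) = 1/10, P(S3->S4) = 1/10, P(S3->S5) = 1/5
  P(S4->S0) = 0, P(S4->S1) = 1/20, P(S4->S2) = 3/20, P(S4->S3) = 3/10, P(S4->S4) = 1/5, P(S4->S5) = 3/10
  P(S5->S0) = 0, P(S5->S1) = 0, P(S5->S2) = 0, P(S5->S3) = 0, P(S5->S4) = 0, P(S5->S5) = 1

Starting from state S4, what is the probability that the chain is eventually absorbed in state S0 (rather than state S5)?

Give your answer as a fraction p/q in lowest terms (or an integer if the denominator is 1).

Answer: 982/3021

Derivation:
Let a_i = P(absorbed in S0 | start in state i).
Boundary conditions: a_S0 = 1, a_S5 = 0.
For each transient state i, a_i = sum_j P(i->j) * a_j:
  a_S1 = 1/10*a_S0 + 3/20*a_S1 + 1/20*a_S2 + 1/10*a_S3 + 1/4*a_S4 + 7/20*a_S5
  a_S2 = 1/2*a_S0 + 3/20*a_S1 + 1/20*a_S2 + 1/5*a_S3 + 1/10*a_S4 + 0*a_S5
  a_S3 = 1/5*a_S0 + 1/4*a_S1 + 3/20*a_S2 + 1/10*a_S3 + 1/10*a_S4 + 1/5*a_S5
  a_S4 = 0*a_S0 + 1/20*a_S1 + 3/20*a_S2 + 3/10*a_S3 + 1/5*a_S4 + 3/10*a_S5

Substituting a_S0 = 1 and a_S5 = 0, rearrange to (I - Q) a = r where r[i] = P(i -> S0):
  [17/20, -1/20, -1/10, -1/4] . (a_S1, a_S2, a_S3, a_S4) = 1/10
  [-3/20, 19/20, -1/5, -1/10] . (a_S1, a_S2, a_S3, a_S4) = 1/2
  [-1/4, -3/20, 9/10, -1/10] . (a_S1, a_S2, a_S3, a_S4) = 1/5
  [-1/20, -3/20, -3/10, 4/5] . (a_S1, a_S2, a_S3, a_S4) = 0

Solving yields:
  a_S1 = 934/3021
  a_S2 = 6404/9063
  a_S3 = 79/171
  a_S4 = 982/3021

Starting state is S4, so the absorption probability is a_S4 = 982/3021.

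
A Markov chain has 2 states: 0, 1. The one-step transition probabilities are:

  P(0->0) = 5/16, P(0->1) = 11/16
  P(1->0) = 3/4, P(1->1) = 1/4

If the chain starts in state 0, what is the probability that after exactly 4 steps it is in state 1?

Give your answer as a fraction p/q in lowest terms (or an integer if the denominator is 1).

Answer: 30195/65536

Derivation:
Computing P^4 by repeated multiplication:
P^1 =
  0: [5/16, 11/16]
  1: [3/4, 1/4]
P^2 =
  0: [157/256, 99/256]
  1: [27/64, 37/64]
P^3 =
  0: [1973/4096, 2123/4096]
  1: [579/1024, 445/1024]
P^4 =
  0: [35341/65536, 30195/65536]
  1: [8235/16384, 8149/16384]

(P^4)[0 -> 1] = 30195/65536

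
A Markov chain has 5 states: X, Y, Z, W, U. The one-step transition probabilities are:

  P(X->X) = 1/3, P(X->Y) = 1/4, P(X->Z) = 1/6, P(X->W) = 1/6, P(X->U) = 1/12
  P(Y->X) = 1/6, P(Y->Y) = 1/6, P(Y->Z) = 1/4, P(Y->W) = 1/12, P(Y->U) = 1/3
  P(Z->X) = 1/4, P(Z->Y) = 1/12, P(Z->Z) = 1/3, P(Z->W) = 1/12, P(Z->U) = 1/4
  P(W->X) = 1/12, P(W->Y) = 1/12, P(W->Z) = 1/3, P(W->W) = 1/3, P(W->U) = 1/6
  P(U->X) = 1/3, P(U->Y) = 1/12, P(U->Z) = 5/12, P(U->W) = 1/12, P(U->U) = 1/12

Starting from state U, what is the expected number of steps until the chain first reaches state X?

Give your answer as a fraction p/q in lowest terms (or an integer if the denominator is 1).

Answer: 15444/4019

Derivation:
Let h_i = expected steps to first reach X from state i.
Boundary: h_X = 0.
First-step equations for the other states:
  h_Y = 1 + 1/6*h_X + 1/6*h_Y + 1/4*h_Z + 1/12*h_W + 1/3*h_U
  h_Z = 1 + 1/4*h_X + 1/12*h_Y + 1/3*h_Z + 1/12*h_W + 1/4*h_U
  h_W = 1 + 1/12*h_X + 1/12*h_Y + 1/3*h_Z + 1/3*h_W + 1/6*h_U
  h_U = 1 + 1/3*h_X + 1/12*h_Y + 5/12*h_Z + 1/12*h_W + 1/12*h_U

Substituting h_X = 0 and rearranging gives the linear system (I - Q) h = 1:
  [5/6, -1/4, -1/12, -1/3] . (h_Y, h_Z, h_W, h_U) = 1
  [-1/12, 2/3, -1/12, -1/4] . (h_Y, h_Z, h_W, h_U) = 1
  [-1/12, -1/3, 2/3, -1/6] . (h_Y, h_Z, h_W, h_U) = 1
  [-1/12, -5/12, -1/12, 11/12] . (h_Y, h_Z, h_W, h_U) = 1

Solving yields:
  h_Y = 18036/4019
  h_Z = 16632/4019
  h_W = 20460/4019
  h_U = 15444/4019

Starting state is U, so the expected hitting time is h_U = 15444/4019.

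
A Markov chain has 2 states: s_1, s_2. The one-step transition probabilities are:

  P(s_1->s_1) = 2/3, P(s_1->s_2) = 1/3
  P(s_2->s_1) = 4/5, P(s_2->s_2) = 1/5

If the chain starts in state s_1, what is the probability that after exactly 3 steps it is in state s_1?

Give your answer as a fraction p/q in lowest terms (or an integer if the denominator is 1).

Computing P^3 by repeated multiplication:
P^1 =
  s_1: [2/3, 1/3]
  s_2: [4/5, 1/5]
P^2 =
  s_1: [32/45, 13/45]
  s_2: [52/75, 23/75]
P^3 =
  s_1: [476/675, 199/675]
  s_2: [796/1125, 329/1125]

(P^3)[s_1 -> s_1] = 476/675

Answer: 476/675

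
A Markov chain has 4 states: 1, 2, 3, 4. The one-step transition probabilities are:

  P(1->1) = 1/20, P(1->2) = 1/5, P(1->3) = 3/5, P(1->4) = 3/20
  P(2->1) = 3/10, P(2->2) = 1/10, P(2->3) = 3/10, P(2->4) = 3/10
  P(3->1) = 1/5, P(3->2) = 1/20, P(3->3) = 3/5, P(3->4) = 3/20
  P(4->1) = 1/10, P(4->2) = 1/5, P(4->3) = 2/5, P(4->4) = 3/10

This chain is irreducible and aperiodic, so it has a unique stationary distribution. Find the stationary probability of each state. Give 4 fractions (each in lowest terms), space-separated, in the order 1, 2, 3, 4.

Answer: 594/3569 392/3569 1884/3569 699/3569

Derivation:
The stationary distribution satisfies pi = pi * P, i.e.:
  pi_1 = 1/20*pi_1 + 3/10*pi_2 + 1/5*pi_3 + 1/10*pi_4
  pi_2 = 1/5*pi_1 + 1/10*pi_2 + 1/20*pi_3 + 1/5*pi_4
  pi_3 = 3/5*pi_1 + 3/10*pi_2 + 3/5*pi_3 + 2/5*pi_4
  pi_4 = 3/20*pi_1 + 3/10*pi_2 + 3/20*pi_3 + 3/10*pi_4
with normalization: pi_1 + pi_2 + pi_3 + pi_4 = 1.

Using the first 3 balance equations plus normalization, the linear system A*pi = b is:
  [-19/20, 3/10, 1/5, 1/10] . pi = 0
  [1/5, -9/10, 1/20, 1/5] . pi = 0
  [3/5, 3/10, -2/5, 2/5] . pi = 0
  [1, 1, 1, 1] . pi = 1

Solving yields:
  pi_1 = 594/3569
  pi_2 = 392/3569
  pi_3 = 1884/3569
  pi_4 = 699/3569

Verification (pi * P):
  594/3569*1/20 + 392/3569*3/10 + 1884/3569*1/5 + 699/3569*1/10 = 594/3569 = pi_1  (ok)
  594/3569*1/5 + 392/3569*1/10 + 1884/3569*1/20 + 699/3569*1/5 = 392/3569 = pi_2  (ok)
  594/3569*3/5 + 392/3569*3/10 + 1884/3569*3/5 + 699/3569*2/5 = 1884/3569 = pi_3  (ok)
  594/3569*3/20 + 392/3569*3/10 + 1884/3569*3/20 + 699/3569*3/10 = 699/3569 = pi_4  (ok)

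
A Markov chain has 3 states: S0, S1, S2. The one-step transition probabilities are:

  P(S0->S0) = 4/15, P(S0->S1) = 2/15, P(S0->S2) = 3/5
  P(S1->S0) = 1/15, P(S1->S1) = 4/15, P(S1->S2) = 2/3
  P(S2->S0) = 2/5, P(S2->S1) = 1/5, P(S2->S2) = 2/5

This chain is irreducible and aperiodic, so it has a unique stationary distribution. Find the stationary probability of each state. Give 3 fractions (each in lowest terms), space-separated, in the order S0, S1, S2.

Answer: 69/233 45/233 119/233

Derivation:
The stationary distribution satisfies pi = pi * P, i.e.:
  pi_S0 = 4/15*pi_S0 + 1/15*pi_S1 + 2/5*pi_S2
  pi_S1 = 2/15*pi_S0 + 4/15*pi_S1 + 1/5*pi_S2
  pi_S2 = 3/5*pi_S0 + 2/3*pi_S1 + 2/5*pi_S2
with normalization: pi_S0 + pi_S1 + pi_S2 = 1.

Using the first 2 balance equations plus normalization, the linear system A*pi = b is:
  [-11/15, 1/15, 2/5] . pi = 0
  [2/15, -11/15, 1/5] . pi = 0
  [1, 1, 1] . pi = 1

Solving yields:
  pi_S0 = 69/233
  pi_S1 = 45/233
  pi_S2 = 119/233

Verification (pi * P):
  69/233*4/15 + 45/233*1/15 + 119/233*2/5 = 69/233 = pi_S0  (ok)
  69/233*2/15 + 45/233*4/15 + 119/233*1/5 = 45/233 = pi_S1  (ok)
  69/233*3/5 + 45/233*2/3 + 119/233*2/5 = 119/233 = pi_S2  (ok)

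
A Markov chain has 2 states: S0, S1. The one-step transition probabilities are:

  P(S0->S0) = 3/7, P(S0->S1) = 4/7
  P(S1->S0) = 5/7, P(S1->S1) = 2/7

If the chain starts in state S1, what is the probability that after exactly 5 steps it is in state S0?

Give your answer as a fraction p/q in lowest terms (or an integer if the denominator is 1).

Computing P^5 by repeated multiplication:
P^1 =
  S0: [3/7, 4/7]
  S1: [5/7, 2/7]
P^2 =
  S0: [29/49, 20/49]
  S1: [25/49, 24/49]
P^3 =
  S0: [187/343, 156/343]
  S1: [195/343, 148/343]
P^4 =
  S0: [1341/2401, 1060/2401]
  S1: [1325/2401, 1076/2401]
P^5 =
  S0: [9323/16807, 7484/16807]
  S1: [9355/16807, 7452/16807]

(P^5)[S1 -> S0] = 9355/16807

Answer: 9355/16807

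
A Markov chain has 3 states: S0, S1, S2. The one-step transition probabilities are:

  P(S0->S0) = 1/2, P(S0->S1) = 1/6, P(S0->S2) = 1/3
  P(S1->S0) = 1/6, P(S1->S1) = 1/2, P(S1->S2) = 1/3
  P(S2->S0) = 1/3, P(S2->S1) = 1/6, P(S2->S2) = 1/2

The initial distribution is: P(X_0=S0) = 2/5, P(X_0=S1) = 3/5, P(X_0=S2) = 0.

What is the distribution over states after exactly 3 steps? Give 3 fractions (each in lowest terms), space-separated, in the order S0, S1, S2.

Propagating the distribution step by step (d_{t+1} = d_t * P):
d_0 = (S0=2/5, S1=3/5, S2=0)
  d_1[S0] = 2/5*1/2 + 3/5*1/6 + 0*1/3 = 3/10
  d_1[S1] = 2/5*1/6 + 3/5*1/2 + 0*1/6 = 11/30
  d_1[S2] = 2/5*1/3 + 3/5*1/3 + 0*1/2 = 1/3
d_1 = (S0=3/10, S1=11/30, S2=1/3)
  d_2[S0] = 3/10*1/2 + 11/30*1/6 + 1/3*1/3 = 29/90
  d_2[S1] = 3/10*1/6 + 11/30*1/2 + 1/3*1/6 = 13/45
  d_2[S2] = 3/10*1/3 + 11/30*1/3 + 1/3*1/2 = 7/18
d_2 = (S0=29/90, S1=13/45, S2=7/18)
  d_3[S0] = 29/90*1/2 + 13/45*1/6 + 7/18*1/3 = 61/180
  d_3[S1] = 29/90*1/6 + 13/45*1/2 + 7/18*1/6 = 71/270
  d_3[S2] = 29/90*1/3 + 13/45*1/3 + 7/18*1/2 = 43/108
d_3 = (S0=61/180, S1=71/270, S2=43/108)

Answer: 61/180 71/270 43/108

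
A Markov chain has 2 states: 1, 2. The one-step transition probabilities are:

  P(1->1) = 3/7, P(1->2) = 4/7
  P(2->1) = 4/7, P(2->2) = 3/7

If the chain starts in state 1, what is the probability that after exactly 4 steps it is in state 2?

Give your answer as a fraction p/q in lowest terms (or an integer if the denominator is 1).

Computing P^4 by repeated multiplication:
P^1 =
  1: [3/7, 4/7]
  2: [4/7, 3/7]
P^2 =
  1: [25/49, 24/49]
  2: [24/49, 25/49]
P^3 =
  1: [171/343, 172/343]
  2: [172/343, 171/343]
P^4 =
  1: [1201/2401, 1200/2401]
  2: [1200/2401, 1201/2401]

(P^4)[1 -> 2] = 1200/2401

Answer: 1200/2401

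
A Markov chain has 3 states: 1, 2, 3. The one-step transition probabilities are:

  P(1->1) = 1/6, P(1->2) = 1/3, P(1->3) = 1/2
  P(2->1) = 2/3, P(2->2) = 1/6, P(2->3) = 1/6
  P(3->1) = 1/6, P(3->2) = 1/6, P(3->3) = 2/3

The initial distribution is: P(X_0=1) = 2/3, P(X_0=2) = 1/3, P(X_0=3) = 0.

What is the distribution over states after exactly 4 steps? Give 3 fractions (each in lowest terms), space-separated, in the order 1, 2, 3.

Answer: 119/432 23/108 221/432

Derivation:
Propagating the distribution step by step (d_{t+1} = d_t * P):
d_0 = (1=2/3, 2=1/3, 3=0)
  d_1[1] = 2/3*1/6 + 1/3*2/3 + 0*1/6 = 1/3
  d_1[2] = 2/3*1/3 + 1/3*1/6 + 0*1/6 = 5/18
  d_1[3] = 2/3*1/2 + 1/3*1/6 + 0*2/3 = 7/18
d_1 = (1=1/3, 2=5/18, 3=7/18)
  d_2[1] = 1/3*1/6 + 5/18*2/3 + 7/18*1/6 = 11/36
  d_2[2] = 1/3*1/3 + 5/18*1/6 + 7/18*1/6 = 2/9
  d_2[3] = 1/3*1/2 + 5/18*1/6 + 7/18*2/3 = 17/36
d_2 = (1=11/36, 2=2/9, 3=17/36)
  d_3[1] = 11/36*1/6 + 2/9*2/3 + 17/36*1/6 = 5/18
  d_3[2] = 11/36*1/3 + 2/9*1/6 + 17/36*1/6 = 47/216
  d_3[3] = 11/36*1/2 + 2/9*1/6 + 17/36*2/3 = 109/216
d_3 = (1=5/18, 2=47/216, 3=109/216)
  d_4[1] = 5/18*1/6 + 47/216*2/3 + 109/216*1/6 = 119/432
  d_4[2] = 5/18*1/3 + 47/216*1/6 + 109/216*1/6 = 23/108
  d_4[3] = 5/18*1/2 + 47/216*1/6 + 109/216*2/3 = 221/432
d_4 = (1=119/432, 2=23/108, 3=221/432)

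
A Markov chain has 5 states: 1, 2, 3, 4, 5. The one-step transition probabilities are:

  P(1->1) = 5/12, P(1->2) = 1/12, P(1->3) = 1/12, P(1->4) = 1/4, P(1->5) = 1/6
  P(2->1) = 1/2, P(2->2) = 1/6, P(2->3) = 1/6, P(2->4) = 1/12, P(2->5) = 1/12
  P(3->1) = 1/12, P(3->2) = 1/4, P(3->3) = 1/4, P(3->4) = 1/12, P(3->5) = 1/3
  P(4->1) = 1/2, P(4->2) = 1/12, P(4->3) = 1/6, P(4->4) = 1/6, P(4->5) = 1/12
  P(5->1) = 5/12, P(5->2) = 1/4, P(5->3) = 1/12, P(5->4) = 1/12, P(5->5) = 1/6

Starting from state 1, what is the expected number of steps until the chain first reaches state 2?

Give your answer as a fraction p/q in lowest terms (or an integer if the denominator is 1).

Let h_i = expected steps to first reach 2 from state i.
Boundary: h_2 = 0.
First-step equations for the other states:
  h_1 = 1 + 5/12*h_1 + 1/12*h_2 + 1/12*h_3 + 1/4*h_4 + 1/6*h_5
  h_3 = 1 + 1/12*h_1 + 1/4*h_2 + 1/4*h_3 + 1/12*h_4 + 1/3*h_5
  h_4 = 1 + 1/2*h_1 + 1/12*h_2 + 1/6*h_3 + 1/6*h_4 + 1/12*h_5
  h_5 = 1 + 5/12*h_1 + 1/4*h_2 + 1/12*h_3 + 1/12*h_4 + 1/6*h_5

Substituting h_2 = 0 and rearranging gives the linear system (I - Q) h = 1:
  [7/12, -1/12, -1/4, -1/6] . (h_1, h_3, h_4, h_5) = 1
  [-1/12, 3/4, -1/12, -1/3] . (h_1, h_3, h_4, h_5) = 1
  [-1/2, -1/6, 5/6, -1/12] . (h_1, h_3, h_4, h_5) = 1
  [-5/12, -1/12, -1/12, 5/6] . (h_1, h_3, h_4, h_5) = 1

Solving yields:
  h_1 = 4704/619
  h_3 = 3612/619
  h_4 = 4680/619
  h_5 = 3924/619

Starting state is 1, so the expected hitting time is h_1 = 4704/619.

Answer: 4704/619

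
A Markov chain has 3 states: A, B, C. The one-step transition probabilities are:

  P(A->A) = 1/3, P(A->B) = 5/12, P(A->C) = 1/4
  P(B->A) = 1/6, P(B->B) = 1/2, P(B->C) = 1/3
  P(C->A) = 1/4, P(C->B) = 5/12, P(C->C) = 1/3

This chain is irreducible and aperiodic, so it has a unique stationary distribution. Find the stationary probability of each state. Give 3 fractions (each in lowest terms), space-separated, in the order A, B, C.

The stationary distribution satisfies pi = pi * P, i.e.:
  pi_A = 1/3*pi_A + 1/6*pi_B + 1/4*pi_C
  pi_B = 5/12*pi_A + 1/2*pi_B + 5/12*pi_C
  pi_C = 1/4*pi_A + 1/3*pi_B + 1/3*pi_C
with normalization: pi_A + pi_B + pi_C = 1.

Using the first 2 balance equations plus normalization, the linear system A*pi = b is:
  [-2/3, 1/6, 1/4] . pi = 0
  [5/12, -1/2, 5/12] . pi = 0
  [1, 1, 1] . pi = 1

Solving yields:
  pi_A = 28/121
  pi_B = 5/11
  pi_C = 38/121

Verification (pi * P):
  28/121*1/3 + 5/11*1/6 + 38/121*1/4 = 28/121 = pi_A  (ok)
  28/121*5/12 + 5/11*1/2 + 38/121*5/12 = 5/11 = pi_B  (ok)
  28/121*1/4 + 5/11*1/3 + 38/121*1/3 = 38/121 = pi_C  (ok)

Answer: 28/121 5/11 38/121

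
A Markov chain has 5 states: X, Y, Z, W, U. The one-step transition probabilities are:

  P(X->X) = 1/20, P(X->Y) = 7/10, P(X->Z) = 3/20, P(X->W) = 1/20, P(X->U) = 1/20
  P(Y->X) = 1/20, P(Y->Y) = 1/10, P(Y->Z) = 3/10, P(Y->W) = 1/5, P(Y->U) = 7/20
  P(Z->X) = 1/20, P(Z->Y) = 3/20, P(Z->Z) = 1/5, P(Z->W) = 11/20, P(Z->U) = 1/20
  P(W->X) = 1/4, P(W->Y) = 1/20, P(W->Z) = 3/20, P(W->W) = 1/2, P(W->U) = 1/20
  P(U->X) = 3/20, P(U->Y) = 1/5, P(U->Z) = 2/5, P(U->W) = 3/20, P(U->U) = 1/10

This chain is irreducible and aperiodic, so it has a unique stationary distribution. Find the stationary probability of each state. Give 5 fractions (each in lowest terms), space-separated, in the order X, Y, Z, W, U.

The stationary distribution satisfies pi = pi * P, i.e.:
  pi_X = 1/20*pi_X + 1/20*pi_Y + 1/20*pi_Z + 1/4*pi_W + 3/20*pi_U
  pi_Y = 7/10*pi_X + 1/10*pi_Y + 3/20*pi_Z + 1/20*pi_W + 1/5*pi_U
  pi_Z = 3/20*pi_X + 3/10*pi_Y + 1/5*pi_Z + 3/20*pi_W + 2/5*pi_U
  pi_W = 1/20*pi_X + 1/5*pi_Y + 11/20*pi_Z + 1/2*pi_W + 3/20*pi_U
  pi_U = 1/20*pi_X + 7/20*pi_Y + 1/20*pi_Z + 1/20*pi_W + 1/10*pi_U
with normalization: pi_X + pi_Y + pi_Z + pi_W + pi_U = 1.

Using the first 4 balance equations plus normalization, the linear system A*pi = b is:
  [-19/20, 1/20, 1/20, 1/4, 3/20] . pi = 0
  [7/10, -9/10, 3/20, 1/20, 1/5] . pi = 0
  [3/20, 3/10, -4/5, 3/20, 2/5] . pi = 0
  [1/20, 1/5, 11/20, -1/2, 3/20] . pi = 0
  [1, 1, 1, 1, 1] . pi = 1

Solving yields:
  pi_X = 23657/178492
  pi_Y = 32755/178492
  pi_Z = 38549/178492
  pi_W = 63793/178492
  pi_U = 9869/89246

Verification (pi * P):
  23657/178492*1/20 + 32755/178492*1/20 + 38549/178492*1/20 + 63793/178492*1/4 + 9869/89246*3/20 = 23657/178492 = pi_X  (ok)
  23657/178492*7/10 + 32755/178492*1/10 + 38549/178492*3/20 + 63793/178492*1/20 + 9869/89246*1/5 = 32755/178492 = pi_Y  (ok)
  23657/178492*3/20 + 32755/178492*3/10 + 38549/178492*1/5 + 63793/178492*3/20 + 9869/89246*2/5 = 38549/178492 = pi_Z  (ok)
  23657/178492*1/20 + 32755/178492*1/5 + 38549/178492*11/20 + 63793/178492*1/2 + 9869/89246*3/20 = 63793/178492 = pi_W  (ok)
  23657/178492*1/20 + 32755/178492*7/20 + 38549/178492*1/20 + 63793/178492*1/20 + 9869/89246*1/10 = 9869/89246 = pi_U  (ok)

Answer: 23657/178492 32755/178492 38549/178492 63793/178492 9869/89246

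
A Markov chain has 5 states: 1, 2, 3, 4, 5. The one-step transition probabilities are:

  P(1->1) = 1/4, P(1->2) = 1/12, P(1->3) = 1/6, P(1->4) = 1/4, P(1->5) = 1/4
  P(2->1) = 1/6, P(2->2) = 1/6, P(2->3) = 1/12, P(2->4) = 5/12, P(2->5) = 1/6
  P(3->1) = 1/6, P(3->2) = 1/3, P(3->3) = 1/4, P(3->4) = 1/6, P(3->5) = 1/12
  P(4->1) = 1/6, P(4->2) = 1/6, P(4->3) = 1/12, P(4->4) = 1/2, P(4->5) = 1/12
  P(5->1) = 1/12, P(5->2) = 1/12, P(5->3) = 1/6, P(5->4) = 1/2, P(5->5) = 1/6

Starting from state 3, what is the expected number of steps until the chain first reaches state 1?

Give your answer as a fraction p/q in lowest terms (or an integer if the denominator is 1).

Let h_i = expected steps to first reach 1 from state i.
Boundary: h_1 = 0.
First-step equations for the other states:
  h_2 = 1 + 1/6*h_1 + 1/6*h_2 + 1/12*h_3 + 5/12*h_4 + 1/6*h_5
  h_3 = 1 + 1/6*h_1 + 1/3*h_2 + 1/4*h_3 + 1/6*h_4 + 1/12*h_5
  h_4 = 1 + 1/6*h_1 + 1/6*h_2 + 1/12*h_3 + 1/2*h_4 + 1/12*h_5
  h_5 = 1 + 1/12*h_1 + 1/12*h_2 + 1/6*h_3 + 1/2*h_4 + 1/6*h_5

Substituting h_1 = 0 and rearranging gives the linear system (I - Q) h = 1:
  [5/6, -1/12, -5/12, -1/6] . (h_2, h_3, h_4, h_5) = 1
  [-1/3, 3/4, -1/6, -1/12] . (h_2, h_3, h_4, h_5) = 1
  [-1/6, -1/12, 1/2, -1/12] . (h_2, h_3, h_4, h_5) = 1
  [-1/12, -1/6, -1/2, 5/6] . (h_2, h_3, h_4, h_5) = 1

Solving yields:
  h_2 = 2676/419
  h_3 = 2660/419
  h_4 = 2656/419
  h_5 = 2896/419

Starting state is 3, so the expected hitting time is h_3 = 2660/419.

Answer: 2660/419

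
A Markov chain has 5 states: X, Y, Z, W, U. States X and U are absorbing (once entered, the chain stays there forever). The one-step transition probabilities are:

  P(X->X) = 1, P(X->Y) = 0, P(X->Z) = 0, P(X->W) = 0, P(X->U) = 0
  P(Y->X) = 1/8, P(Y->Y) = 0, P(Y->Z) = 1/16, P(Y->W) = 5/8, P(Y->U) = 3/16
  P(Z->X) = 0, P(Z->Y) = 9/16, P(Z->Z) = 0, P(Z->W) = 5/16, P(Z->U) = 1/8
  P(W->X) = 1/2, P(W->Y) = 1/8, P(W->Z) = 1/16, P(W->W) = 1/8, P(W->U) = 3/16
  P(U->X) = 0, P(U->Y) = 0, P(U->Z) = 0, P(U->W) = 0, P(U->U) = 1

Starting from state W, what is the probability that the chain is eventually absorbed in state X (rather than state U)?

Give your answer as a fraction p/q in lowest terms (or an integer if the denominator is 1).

Let a_i = P(absorbed in X | start in state i).
Boundary conditions: a_X = 1, a_U = 0.
For each transient state i, a_i = sum_j P(i->j) * a_j:
  a_Y = 1/8*a_X + 0*a_Y + 1/16*a_Z + 5/8*a_W + 3/16*a_U
  a_Z = 0*a_X + 9/16*a_Y + 0*a_Z + 5/16*a_W + 1/8*a_U
  a_W = 1/2*a_X + 1/8*a_Y + 1/16*a_Z + 1/8*a_W + 3/16*a_U

Substituting a_X = 1 and a_U = 0, rearrange to (I - Q) a = r where r[i] = P(i -> X):
  [1, -1/16, -5/8] . (a_Y, a_Z, a_W) = 1/8
  [-9/16, 1, -5/16] . (a_Y, a_Z, a_W) = 0
  [-1/8, -1/16, 7/8] . (a_Y, a_Z, a_W) = 1/2

Solving yields:
  a_Y = 293/493
  a_Z = 16/29
  a_W = 343/493

Starting state is W, so the absorption probability is a_W = 343/493.

Answer: 343/493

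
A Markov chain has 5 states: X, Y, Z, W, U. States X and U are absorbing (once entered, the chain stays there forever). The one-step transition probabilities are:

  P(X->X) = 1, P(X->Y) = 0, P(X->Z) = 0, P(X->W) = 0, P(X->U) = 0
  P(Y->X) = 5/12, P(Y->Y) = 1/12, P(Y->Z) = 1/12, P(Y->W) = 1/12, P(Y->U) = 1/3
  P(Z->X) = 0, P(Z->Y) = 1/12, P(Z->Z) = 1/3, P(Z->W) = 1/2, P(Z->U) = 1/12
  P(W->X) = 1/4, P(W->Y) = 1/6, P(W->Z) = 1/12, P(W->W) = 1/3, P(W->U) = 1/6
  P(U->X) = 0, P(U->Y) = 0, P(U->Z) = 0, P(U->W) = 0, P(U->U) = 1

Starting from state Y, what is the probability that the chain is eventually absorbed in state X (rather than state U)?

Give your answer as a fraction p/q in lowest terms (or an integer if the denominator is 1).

Let a_i = P(absorbed in X | start in state i).
Boundary conditions: a_X = 1, a_U = 0.
For each transient state i, a_i = sum_j P(i->j) * a_j:
  a_Y = 5/12*a_X + 1/12*a_Y + 1/12*a_Z + 1/12*a_W + 1/3*a_U
  a_Z = 0*a_X + 1/12*a_Y + 1/3*a_Z + 1/2*a_W + 1/12*a_U
  a_W = 1/4*a_X + 1/6*a_Y + 1/12*a_Z + 1/3*a_W + 1/6*a_U

Substituting a_X = 1 and a_U = 0, rearrange to (I - Q) a = r where r[i] = P(i -> X):
  [11/12, -1/12, -1/12] . (a_Y, a_Z, a_W) = 5/12
  [-1/12, 2/3, -1/2] . (a_Y, a_Z, a_W) = 0
  [-1/6, -1/12, 2/3] . (a_Y, a_Z, a_W) = 1/4

Solving yields:
  a_Y = 332/601
  a_Z = 301/601
  a_W = 346/601

Starting state is Y, so the absorption probability is a_Y = 332/601.

Answer: 332/601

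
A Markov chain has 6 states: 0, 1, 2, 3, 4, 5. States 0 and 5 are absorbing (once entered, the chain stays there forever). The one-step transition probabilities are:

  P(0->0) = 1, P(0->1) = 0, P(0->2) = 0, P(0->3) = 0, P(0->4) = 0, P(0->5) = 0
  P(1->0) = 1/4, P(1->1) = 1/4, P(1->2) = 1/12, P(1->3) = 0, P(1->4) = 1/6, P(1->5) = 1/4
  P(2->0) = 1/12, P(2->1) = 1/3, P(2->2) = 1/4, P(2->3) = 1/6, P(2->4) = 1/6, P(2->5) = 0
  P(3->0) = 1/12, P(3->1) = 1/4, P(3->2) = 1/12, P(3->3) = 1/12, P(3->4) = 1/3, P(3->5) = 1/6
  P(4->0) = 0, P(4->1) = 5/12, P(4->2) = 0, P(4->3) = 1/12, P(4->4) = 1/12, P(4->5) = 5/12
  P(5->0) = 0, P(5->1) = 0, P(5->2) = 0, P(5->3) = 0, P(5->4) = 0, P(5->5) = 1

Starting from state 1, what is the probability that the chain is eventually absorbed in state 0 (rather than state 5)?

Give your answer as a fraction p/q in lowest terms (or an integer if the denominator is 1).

Let a_i = P(absorbed in 0 | start in state i).
Boundary conditions: a_0 = 1, a_5 = 0.
For each transient state i, a_i = sum_j P(i->j) * a_j:
  a_1 = 1/4*a_0 + 1/4*a_1 + 1/12*a_2 + 0*a_3 + 1/6*a_4 + 1/4*a_5
  a_2 = 1/12*a_0 + 1/3*a_1 + 1/4*a_2 + 1/6*a_3 + 1/6*a_4 + 0*a_5
  a_3 = 1/12*a_0 + 1/4*a_1 + 1/12*a_2 + 1/12*a_3 + 1/3*a_4 + 1/6*a_5
  a_4 = 0*a_0 + 5/12*a_1 + 0*a_2 + 1/12*a_3 + 1/12*a_4 + 5/12*a_5

Substituting a_0 = 1 and a_5 = 0, rearrange to (I - Q) a = r where r[i] = P(i -> 0):
  [3/4, -1/12, 0, -1/6] . (a_1, a_2, a_3, a_4) = 1/4
  [-1/3, 3/4, -1/6, -1/6] . (a_1, a_2, a_3, a_4) = 1/12
  [-1/4, -1/12, 11/12, -1/3] . (a_1, a_2, a_3, a_4) = 1/12
  [-5/12, 0, -1/12, 11/12] . (a_1, a_2, a_3, a_4) = 0

Solving yields:
  a_1 = 464/1077
  a_2 = 3211/7539
  a_3 = 2482/7539
  a_4 = 1702/7539

Starting state is 1, so the absorption probability is a_1 = 464/1077.

Answer: 464/1077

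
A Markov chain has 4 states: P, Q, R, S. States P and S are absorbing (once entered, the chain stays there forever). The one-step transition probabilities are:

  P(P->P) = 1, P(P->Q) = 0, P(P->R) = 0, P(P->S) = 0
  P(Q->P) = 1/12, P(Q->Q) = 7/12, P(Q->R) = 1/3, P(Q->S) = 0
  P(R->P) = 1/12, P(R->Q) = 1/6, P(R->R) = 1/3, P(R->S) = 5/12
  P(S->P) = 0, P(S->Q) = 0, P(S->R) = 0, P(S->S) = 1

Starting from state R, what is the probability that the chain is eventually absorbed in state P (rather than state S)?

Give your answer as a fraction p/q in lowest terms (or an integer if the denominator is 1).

Let a_i = P(absorbed in P | start in state i).
Boundary conditions: a_P = 1, a_S = 0.
For each transient state i, a_i = sum_j P(i->j) * a_j:
  a_Q = 1/12*a_P + 7/12*a_Q + 1/3*a_R + 0*a_S
  a_R = 1/12*a_P + 1/6*a_Q + 1/3*a_R + 5/12*a_S

Substituting a_P = 1 and a_S = 0, rearrange to (I - Q) a = r where r[i] = P(i -> P):
  [5/12, -1/3] . (a_Q, a_R) = 1/12
  [-1/6, 2/3] . (a_Q, a_R) = 1/12

Solving yields:
  a_Q = 3/8
  a_R = 7/32

Starting state is R, so the absorption probability is a_R = 7/32.

Answer: 7/32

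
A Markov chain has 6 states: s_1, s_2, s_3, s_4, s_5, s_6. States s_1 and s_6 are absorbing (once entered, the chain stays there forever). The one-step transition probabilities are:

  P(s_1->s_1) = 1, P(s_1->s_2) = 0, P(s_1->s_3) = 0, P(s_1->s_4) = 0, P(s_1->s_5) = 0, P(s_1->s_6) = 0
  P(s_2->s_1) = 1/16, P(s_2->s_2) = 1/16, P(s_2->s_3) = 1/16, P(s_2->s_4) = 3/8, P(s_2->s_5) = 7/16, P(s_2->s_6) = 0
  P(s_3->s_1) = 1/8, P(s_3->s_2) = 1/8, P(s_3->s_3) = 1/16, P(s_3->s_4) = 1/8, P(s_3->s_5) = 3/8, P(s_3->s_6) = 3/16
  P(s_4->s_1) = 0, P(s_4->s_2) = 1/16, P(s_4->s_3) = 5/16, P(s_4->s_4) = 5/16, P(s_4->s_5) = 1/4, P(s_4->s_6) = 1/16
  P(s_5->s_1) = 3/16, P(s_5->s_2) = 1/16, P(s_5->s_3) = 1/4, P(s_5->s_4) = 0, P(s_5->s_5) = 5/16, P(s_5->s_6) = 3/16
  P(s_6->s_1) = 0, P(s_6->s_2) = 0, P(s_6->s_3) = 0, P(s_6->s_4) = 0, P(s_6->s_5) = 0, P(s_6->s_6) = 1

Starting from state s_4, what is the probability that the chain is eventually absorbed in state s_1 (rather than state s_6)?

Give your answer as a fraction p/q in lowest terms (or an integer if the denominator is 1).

Let a_i = P(absorbed in s_1 | start in state i).
Boundary conditions: a_s_1 = 1, a_s_6 = 0.
For each transient state i, a_i = sum_j P(i->j) * a_j:
  a_s_2 = 1/16*a_s_1 + 1/16*a_s_2 + 1/16*a_s_3 + 3/8*a_s_4 + 7/16*a_s_5 + 0*a_s_6
  a_s_3 = 1/8*a_s_1 + 1/8*a_s_2 + 1/16*a_s_3 + 1/8*a_s_4 + 3/8*a_s_5 + 3/16*a_s_6
  a_s_4 = 0*a_s_1 + 1/16*a_s_2 + 5/16*a_s_3 + 5/16*a_s_4 + 1/4*a_s_5 + 1/16*a_s_6
  a_s_5 = 3/16*a_s_1 + 1/16*a_s_2 + 1/4*a_s_3 + 0*a_s_4 + 5/16*a_s_5 + 3/16*a_s_6

Substituting a_s_1 = 1 and a_s_6 = 0, rearrange to (I - Q) a = r where r[i] = P(i -> s_1):
  [15/16, -1/16, -3/8, -7/16] . (a_s_2, a_s_3, a_s_4, a_s_5) = 1/16
  [-1/8, 15/16, -1/8, -3/8] . (a_s_2, a_s_3, a_s_4, a_s_5) = 1/8
  [-1/16, -5/16, 11/16, -1/4] . (a_s_2, a_s_3, a_s_4, a_s_5) = 0
  [-1/16, -1/4, 0, 11/16] . (a_s_2, a_s_3, a_s_4, a_s_5) = 3/16

Solving yields:
  a_s_2 = 4108/8401
  a_s_3 = 3752/8401
  a_s_4 = 3544/8401
  a_s_5 = 4029/8401

Starting state is s_4, so the absorption probability is a_s_4 = 3544/8401.

Answer: 3544/8401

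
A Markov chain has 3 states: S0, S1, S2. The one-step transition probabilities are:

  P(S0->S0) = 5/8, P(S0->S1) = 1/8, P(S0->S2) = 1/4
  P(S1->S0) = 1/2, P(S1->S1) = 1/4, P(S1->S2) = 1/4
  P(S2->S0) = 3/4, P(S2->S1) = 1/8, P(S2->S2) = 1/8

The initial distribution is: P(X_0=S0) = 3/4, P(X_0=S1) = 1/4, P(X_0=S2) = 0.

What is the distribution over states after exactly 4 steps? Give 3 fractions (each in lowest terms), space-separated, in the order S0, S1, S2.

Propagating the distribution step by step (d_{t+1} = d_t * P):
d_0 = (S0=3/4, S1=1/4, S2=0)
  d_1[S0] = 3/4*5/8 + 1/4*1/2 + 0*3/4 = 19/32
  d_1[S1] = 3/4*1/8 + 1/4*1/4 + 0*1/8 = 5/32
  d_1[S2] = 3/4*1/4 + 1/4*1/4 + 0*1/8 = 1/4
d_1 = (S0=19/32, S1=5/32, S2=1/4)
  d_2[S0] = 19/32*5/8 + 5/32*1/2 + 1/4*3/4 = 163/256
  d_2[S1] = 19/32*1/8 + 5/32*1/4 + 1/4*1/8 = 37/256
  d_2[S2] = 19/32*1/4 + 5/32*1/4 + 1/4*1/8 = 7/32
d_2 = (S0=163/256, S1=37/256, S2=7/32)
  d_3[S0] = 163/256*5/8 + 37/256*1/2 + 7/32*3/4 = 1299/2048
  d_3[S1] = 163/256*1/8 + 37/256*1/4 + 7/32*1/8 = 293/2048
  d_3[S2] = 163/256*1/4 + 37/256*1/4 + 7/32*1/8 = 57/256
d_3 = (S0=1299/2048, S1=293/2048, S2=57/256)
  d_4[S0] = 1299/2048*5/8 + 293/2048*1/2 + 57/256*3/4 = 10403/16384
  d_4[S1] = 1299/2048*1/8 + 293/2048*1/4 + 57/256*1/8 = 2341/16384
  d_4[S2] = 1299/2048*1/4 + 293/2048*1/4 + 57/256*1/8 = 455/2048
d_4 = (S0=10403/16384, S1=2341/16384, S2=455/2048)

Answer: 10403/16384 2341/16384 455/2048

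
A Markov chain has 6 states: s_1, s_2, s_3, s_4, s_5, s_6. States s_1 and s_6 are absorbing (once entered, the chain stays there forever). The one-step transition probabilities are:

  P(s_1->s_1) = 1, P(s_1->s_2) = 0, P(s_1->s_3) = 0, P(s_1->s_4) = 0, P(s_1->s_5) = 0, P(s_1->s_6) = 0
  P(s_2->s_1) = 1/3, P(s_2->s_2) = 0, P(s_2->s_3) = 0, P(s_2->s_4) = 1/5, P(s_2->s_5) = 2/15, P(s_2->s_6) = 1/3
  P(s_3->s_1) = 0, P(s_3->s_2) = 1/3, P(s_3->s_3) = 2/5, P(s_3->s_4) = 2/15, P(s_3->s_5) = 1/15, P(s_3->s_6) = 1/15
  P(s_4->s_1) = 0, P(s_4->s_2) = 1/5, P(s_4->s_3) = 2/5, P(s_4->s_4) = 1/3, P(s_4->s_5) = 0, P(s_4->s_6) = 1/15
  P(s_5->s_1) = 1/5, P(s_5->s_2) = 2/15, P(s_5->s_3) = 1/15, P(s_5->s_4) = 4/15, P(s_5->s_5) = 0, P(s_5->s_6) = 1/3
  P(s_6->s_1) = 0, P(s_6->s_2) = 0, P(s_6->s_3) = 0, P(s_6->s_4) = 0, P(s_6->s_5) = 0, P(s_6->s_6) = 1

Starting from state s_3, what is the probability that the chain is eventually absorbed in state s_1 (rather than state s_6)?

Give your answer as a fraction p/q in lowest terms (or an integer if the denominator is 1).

Let a_i = P(absorbed in s_1 | start in state i).
Boundary conditions: a_s_1 = 1, a_s_6 = 0.
For each transient state i, a_i = sum_j P(i->j) * a_j:
  a_s_2 = 1/3*a_s_1 + 0*a_s_2 + 0*a_s_3 + 1/5*a_s_4 + 2/15*a_s_5 + 1/3*a_s_6
  a_s_3 = 0*a_s_1 + 1/3*a_s_2 + 2/5*a_s_3 + 2/15*a_s_4 + 1/15*a_s_5 + 1/15*a_s_6
  a_s_4 = 0*a_s_1 + 1/5*a_s_2 + 2/5*a_s_3 + 1/3*a_s_4 + 0*a_s_5 + 1/15*a_s_6
  a_s_5 = 1/5*a_s_1 + 2/15*a_s_2 + 1/15*a_s_3 + 4/15*a_s_4 + 0*a_s_5 + 1/3*a_s_6

Substituting a_s_1 = 1 and a_s_6 = 0, rearrange to (I - Q) a = r where r[i] = P(i -> s_1):
  [1, 0, -1/5, -2/15] . (a_s_2, a_s_3, a_s_4, a_s_5) = 1/3
  [-1/3, 3/5, -2/15, -1/15] . (a_s_2, a_s_3, a_s_4, a_s_5) = 0
  [-1/5, -2/5, 2/3, 0] . (a_s_2, a_s_3, a_s_4, a_s_5) = 0
  [-2/15, -1/15, -4/15, 1] . (a_s_2, a_s_3, a_s_4, a_s_5) = 1/5

Solving yields:
  a_s_2 = 3101/6784
  a_s_3 = 5119/13568
  a_s_4 = 1233/3392
  a_s_5 = 5197/13568

Starting state is s_3, so the absorption probability is a_s_3 = 5119/13568.

Answer: 5119/13568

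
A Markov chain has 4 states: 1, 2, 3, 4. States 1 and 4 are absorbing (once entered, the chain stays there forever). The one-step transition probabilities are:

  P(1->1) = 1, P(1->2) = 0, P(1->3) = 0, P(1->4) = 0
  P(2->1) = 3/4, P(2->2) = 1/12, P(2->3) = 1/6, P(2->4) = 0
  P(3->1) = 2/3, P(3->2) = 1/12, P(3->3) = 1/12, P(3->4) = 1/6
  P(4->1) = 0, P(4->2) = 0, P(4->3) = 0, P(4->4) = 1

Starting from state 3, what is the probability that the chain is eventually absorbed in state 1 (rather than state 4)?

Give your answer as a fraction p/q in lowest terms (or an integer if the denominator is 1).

Let a_i = P(absorbed in 1 | start in state i).
Boundary conditions: a_1 = 1, a_4 = 0.
For each transient state i, a_i = sum_j P(i->j) * a_j:
  a_2 = 3/4*a_1 + 1/12*a_2 + 1/6*a_3 + 0*a_4
  a_3 = 2/3*a_1 + 1/12*a_2 + 1/12*a_3 + 1/6*a_4

Substituting a_1 = 1 and a_4 = 0, rearrange to (I - Q) a = r where r[i] = P(i -> 1):
  [11/12, -1/6] . (a_2, a_3) = 3/4
  [-1/12, 11/12] . (a_2, a_3) = 2/3

Solving yields:
  a_2 = 115/119
  a_3 = 97/119

Starting state is 3, so the absorption probability is a_3 = 97/119.

Answer: 97/119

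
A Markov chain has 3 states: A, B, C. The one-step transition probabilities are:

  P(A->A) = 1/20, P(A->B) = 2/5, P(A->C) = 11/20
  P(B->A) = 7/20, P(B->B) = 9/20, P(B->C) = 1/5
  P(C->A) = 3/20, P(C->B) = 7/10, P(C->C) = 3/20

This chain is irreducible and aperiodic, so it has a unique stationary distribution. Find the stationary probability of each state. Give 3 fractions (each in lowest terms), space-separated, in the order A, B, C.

Answer: 131/574 145/287 153/574

Derivation:
The stationary distribution satisfies pi = pi * P, i.e.:
  pi_A = 1/20*pi_A + 7/20*pi_B + 3/20*pi_C
  pi_B = 2/5*pi_A + 9/20*pi_B + 7/10*pi_C
  pi_C = 11/20*pi_A + 1/5*pi_B + 3/20*pi_C
with normalization: pi_A + pi_B + pi_C = 1.

Using the first 2 balance equations plus normalization, the linear system A*pi = b is:
  [-19/20, 7/20, 3/20] . pi = 0
  [2/5, -11/20, 7/10] . pi = 0
  [1, 1, 1] . pi = 1

Solving yields:
  pi_A = 131/574
  pi_B = 145/287
  pi_C = 153/574

Verification (pi * P):
  131/574*1/20 + 145/287*7/20 + 153/574*3/20 = 131/574 = pi_A  (ok)
  131/574*2/5 + 145/287*9/20 + 153/574*7/10 = 145/287 = pi_B  (ok)
  131/574*11/20 + 145/287*1/5 + 153/574*3/20 = 153/574 = pi_C  (ok)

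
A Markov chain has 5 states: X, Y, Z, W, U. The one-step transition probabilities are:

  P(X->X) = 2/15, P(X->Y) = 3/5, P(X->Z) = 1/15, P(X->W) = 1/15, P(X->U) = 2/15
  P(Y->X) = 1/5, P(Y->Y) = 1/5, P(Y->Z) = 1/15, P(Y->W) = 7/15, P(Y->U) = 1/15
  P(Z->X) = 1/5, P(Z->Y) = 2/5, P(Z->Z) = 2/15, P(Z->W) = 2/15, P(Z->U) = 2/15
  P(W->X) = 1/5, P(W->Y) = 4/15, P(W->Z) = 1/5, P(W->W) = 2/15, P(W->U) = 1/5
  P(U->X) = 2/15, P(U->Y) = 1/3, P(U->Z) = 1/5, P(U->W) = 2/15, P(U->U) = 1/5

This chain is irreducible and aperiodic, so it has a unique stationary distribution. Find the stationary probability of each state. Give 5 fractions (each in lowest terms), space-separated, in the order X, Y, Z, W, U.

The stationary distribution satisfies pi = pi * P, i.e.:
  pi_X = 2/15*pi_X + 1/5*pi_Y + 1/5*pi_Z + 1/5*pi_W + 2/15*pi_U
  pi_Y = 3/5*pi_X + 1/5*pi_Y + 2/5*pi_Z + 4/15*pi_W + 1/3*pi_U
  pi_Z = 1/15*pi_X + 1/15*pi_Y + 2/15*pi_Z + 1/5*pi_W + 1/5*pi_U
  pi_W = 1/15*pi_X + 7/15*pi_Y + 2/15*pi_Z + 2/15*pi_W + 2/15*pi_U
  pi_U = 2/15*pi_X + 1/15*pi_Y + 2/15*pi_Z + 1/5*pi_W + 1/5*pi_U
with normalization: pi_X + pi_Y + pi_Z + pi_W + pi_U = 1.

Using the first 4 balance equations plus normalization, the linear system A*pi = b is:
  [-13/15, 1/5, 1/5, 1/5, 2/15] . pi = 0
  [3/5, -4/5, 2/5, 4/15, 1/3] . pi = 0
  [1/15, 1/15, -13/15, 1/5, 1/5] . pi = 0
  [1/15, 7/15, 2/15, -13/15, 2/15] . pi = 0
  [1, 1, 1, 1, 1] . pi = 1

Solving yields:
  pi_X = 1119/6251
  pi_Y = 20623/62510
  pi_Z = 3872/31255
  pi_W = 14463/62510
  pi_U = 849/6251

Verification (pi * P):
  1119/6251*2/15 + 20623/62510*1/5 + 3872/31255*1/5 + 14463/62510*1/5 + 849/6251*2/15 = 1119/6251 = pi_X  (ok)
  1119/6251*3/5 + 20623/62510*1/5 + 3872/31255*2/5 + 14463/62510*4/15 + 849/6251*1/3 = 20623/62510 = pi_Y  (ok)
  1119/6251*1/15 + 20623/62510*1/15 + 3872/31255*2/15 + 14463/62510*1/5 + 849/6251*1/5 = 3872/31255 = pi_Z  (ok)
  1119/6251*1/15 + 20623/62510*7/15 + 3872/31255*2/15 + 14463/62510*2/15 + 849/6251*2/15 = 14463/62510 = pi_W  (ok)
  1119/6251*2/15 + 20623/62510*1/15 + 3872/31255*2/15 + 14463/62510*1/5 + 849/6251*1/5 = 849/6251 = pi_U  (ok)

Answer: 1119/6251 20623/62510 3872/31255 14463/62510 849/6251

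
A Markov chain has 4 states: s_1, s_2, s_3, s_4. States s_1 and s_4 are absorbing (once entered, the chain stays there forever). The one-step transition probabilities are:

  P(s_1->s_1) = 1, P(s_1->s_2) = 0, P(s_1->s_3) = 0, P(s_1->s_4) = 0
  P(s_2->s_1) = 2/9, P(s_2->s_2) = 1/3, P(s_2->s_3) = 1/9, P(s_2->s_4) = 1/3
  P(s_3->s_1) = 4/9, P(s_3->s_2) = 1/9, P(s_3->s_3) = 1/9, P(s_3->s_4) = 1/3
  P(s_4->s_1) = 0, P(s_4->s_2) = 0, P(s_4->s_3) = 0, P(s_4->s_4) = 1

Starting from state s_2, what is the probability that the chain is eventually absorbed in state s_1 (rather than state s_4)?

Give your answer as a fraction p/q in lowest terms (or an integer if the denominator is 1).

Let a_i = P(absorbed in s_1 | start in state i).
Boundary conditions: a_s_1 = 1, a_s_4 = 0.
For each transient state i, a_i = sum_j P(i->j) * a_j:
  a_s_2 = 2/9*a_s_1 + 1/3*a_s_2 + 1/9*a_s_3 + 1/3*a_s_4
  a_s_3 = 4/9*a_s_1 + 1/9*a_s_2 + 1/9*a_s_3 + 1/3*a_s_4

Substituting a_s_1 = 1 and a_s_4 = 0, rearrange to (I - Q) a = r where r[i] = P(i -> s_1):
  [2/3, -1/9] . (a_s_2, a_s_3) = 2/9
  [-1/9, 8/9] . (a_s_2, a_s_3) = 4/9

Solving yields:
  a_s_2 = 20/47
  a_s_3 = 26/47

Starting state is s_2, so the absorption probability is a_s_2 = 20/47.

Answer: 20/47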